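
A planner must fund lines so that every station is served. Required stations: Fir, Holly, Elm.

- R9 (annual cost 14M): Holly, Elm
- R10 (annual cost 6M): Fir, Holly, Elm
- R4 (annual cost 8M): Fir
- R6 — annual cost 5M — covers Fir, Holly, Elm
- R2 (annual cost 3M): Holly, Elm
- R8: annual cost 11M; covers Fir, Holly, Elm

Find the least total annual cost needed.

5

R6 alone covers Fir, Holly, Elm — every station.
Total annual cost: 5.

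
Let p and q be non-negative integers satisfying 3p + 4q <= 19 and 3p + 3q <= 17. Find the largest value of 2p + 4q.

The continuous relaxation peaks at (0, 4.75) with value 19.00; rounding to a feasible lattice point costs some objective.
(p,q)=(1,4): 3·1+4·4=19≤19, 3·1+3·4=15≤17, objective 18.
(p,q)=(0,4): 3·0+4·4=16≤19, 3·0+3·4=12≤17, objective 16.
(p,q)=(2,3): 3·2+4·3=18≤19, 3·2+3·3=15≤17, objective 16.
(p,q)=(1,3): 3·1+4·3=15≤19, 3·1+3·3=12≤17, objective 14.
No feasible integer point exceeds 18.

18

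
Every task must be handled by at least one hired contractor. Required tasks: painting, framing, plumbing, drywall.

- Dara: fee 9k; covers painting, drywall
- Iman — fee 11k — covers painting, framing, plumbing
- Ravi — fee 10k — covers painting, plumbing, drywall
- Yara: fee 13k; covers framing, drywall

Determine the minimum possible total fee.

20

The greedy cost-per-new-task heuristic would pick Ravi and Iman for 21, but a cheaper cover exists.
Choose Dara and Iman: together they cover painting, framing, plumbing, drywall — every task.
Total fee: 9 + 11 = 20.
No cover costs less than 20.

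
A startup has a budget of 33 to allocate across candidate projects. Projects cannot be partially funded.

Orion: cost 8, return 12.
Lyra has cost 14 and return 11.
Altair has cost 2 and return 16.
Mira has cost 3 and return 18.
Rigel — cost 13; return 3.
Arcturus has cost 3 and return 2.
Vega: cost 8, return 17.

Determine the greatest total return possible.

65

This is a 0-1 knapsack instance.
Allowing fractional choices, the relaxed optimum would be about 72.4, but projects are indivisible.
Orion + Altair + Mira + Arcturus + Vega: cost 8 + 2 + 3 + 3 + 8 = 24 ≤ 33, return 12 + 16 + 18 + 2 + 17 = 65.
Lyra + Altair + Mira + Arcturus + Vega: cost 14 + 2 + 3 + 3 + 8 = 30 ≤ 33, return 11 + 16 + 18 + 2 + 17 = 64.
Best is Orion, Altair, Mira, Arcturus, and Vega with total return 65.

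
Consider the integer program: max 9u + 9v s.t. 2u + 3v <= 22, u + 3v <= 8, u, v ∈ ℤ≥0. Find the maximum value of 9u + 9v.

(u,v)=(8,0): 2·8+3·0=16≤22, 1·8+3·0=8≤8, objective 72.
(u,v)=(7,0): 2·7+3·0=14≤22, 1·7+3·0=7≤8, objective 63.
The best lattice point is (8,0), giving 72.

72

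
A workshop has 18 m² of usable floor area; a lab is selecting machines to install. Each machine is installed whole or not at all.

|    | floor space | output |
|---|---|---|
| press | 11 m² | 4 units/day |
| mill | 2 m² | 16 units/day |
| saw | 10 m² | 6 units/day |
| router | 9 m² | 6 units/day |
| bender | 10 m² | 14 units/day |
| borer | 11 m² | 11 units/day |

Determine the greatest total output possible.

30

This is an integer program with binary decision variables.
Allowing fractional choices, the relaxed optimum would be about 36.0, but machines are indivisible.
mill + borer: floor space 2 + 11 = 13 ≤ 18, output 16 + 11 = 27.
mill + router: floor space 2 + 9 = 11 ≤ 18, output 16 + 6 = 22.
mill + bender: floor space 2 + 10 = 12 ≤ 18, output 16 + 14 = 30.
Best is mill and bender with total output 30.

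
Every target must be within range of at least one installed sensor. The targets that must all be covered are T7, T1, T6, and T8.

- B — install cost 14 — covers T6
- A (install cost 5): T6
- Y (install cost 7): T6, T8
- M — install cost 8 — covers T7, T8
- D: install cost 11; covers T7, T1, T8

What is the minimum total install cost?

This is an integer covering problem.
The greedy cost-per-new-target heuristic would pick Y and D for 18, but a cheaper cover exists.
Choose A and D: together they cover T7, T1, T6, T8 — every target.
Total install cost: 5 + 11 = 16.
No cover costs less than 16.

16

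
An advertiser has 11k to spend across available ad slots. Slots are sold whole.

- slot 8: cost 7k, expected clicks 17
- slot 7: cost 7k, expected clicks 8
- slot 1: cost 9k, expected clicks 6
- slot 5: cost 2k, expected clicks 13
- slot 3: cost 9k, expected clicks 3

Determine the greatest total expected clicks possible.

30

Allowing fractional choices, the relaxed optimum would be about 32.3, but ad slots are indivisible.
slot 1 + slot 5: cost 9 + 2 = 11 ≤ 11, expected clicks 6 + 13 = 19.
slot 8 + slot 5: cost 7 + 2 = 9 ≤ 11, expected clicks 17 + 13 = 30.
slot 7 + slot 5: cost 7 + 2 = 9 ≤ 11, expected clicks 8 + 13 = 21.
Best is slot 8 and slot 5 with total expected clicks 30.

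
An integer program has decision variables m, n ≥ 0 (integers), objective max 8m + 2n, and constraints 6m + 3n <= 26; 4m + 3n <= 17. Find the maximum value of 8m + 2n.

32

Relaxing integrality, the LP optimum is 34.00 at (m,n) = (4.25, 0), which is not an integer point.
(m,n)=(4,0): 6·4+3·0=24≤26, 4·4+3·0=16≤17, objective 32.
(m,n)=(3,1): 6·3+3·1=21≤26, 4·3+3·1=15≤17, objective 26.
(m,n)=(3,0): 6·3+3·0=18≤26, 4·3+3·0=12≤17, objective 24.
The best lattice point is (4,0), giving 32.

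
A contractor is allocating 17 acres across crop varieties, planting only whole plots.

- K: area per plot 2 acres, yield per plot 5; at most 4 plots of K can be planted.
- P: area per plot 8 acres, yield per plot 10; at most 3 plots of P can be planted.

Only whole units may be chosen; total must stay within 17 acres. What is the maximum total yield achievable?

30

4×K and 1×P: area 16 ≤ 17, yield 4·5 + 1·10 = 30.
3×K and 1×P: area 14 ≤ 17, yield 3·5 + 1·10 = 25.
Best is 30.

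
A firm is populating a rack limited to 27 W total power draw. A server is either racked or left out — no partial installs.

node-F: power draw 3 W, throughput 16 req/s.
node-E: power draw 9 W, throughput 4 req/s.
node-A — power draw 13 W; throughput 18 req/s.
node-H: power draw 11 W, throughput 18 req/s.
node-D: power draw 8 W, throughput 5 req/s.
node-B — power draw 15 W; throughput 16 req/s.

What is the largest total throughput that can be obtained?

node-F + node-A + node-H: power draw 3 + 13 + 11 = 27 ≤ 27, throughput 16 + 18 + 18 = 52.
node-F + node-H + node-D: power draw 3 + 11 + 8 = 22 ≤ 27, throughput 16 + 18 + 5 = 39.
Best is node-F, node-A, and node-H with total throughput 52.

52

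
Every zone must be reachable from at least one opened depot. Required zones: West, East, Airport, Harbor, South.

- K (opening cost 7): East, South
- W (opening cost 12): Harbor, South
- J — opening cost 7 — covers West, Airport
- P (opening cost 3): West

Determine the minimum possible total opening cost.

26

The greedy cost-per-new-zone heuristic would pick P, K, J, and W for 29, but a cheaper cover exists.
Choose K, W, and J: together they cover West, East, Airport, Harbor, South — every zone.
Total opening cost: 7 + 12 + 7 = 26.
No cover costs less than 26.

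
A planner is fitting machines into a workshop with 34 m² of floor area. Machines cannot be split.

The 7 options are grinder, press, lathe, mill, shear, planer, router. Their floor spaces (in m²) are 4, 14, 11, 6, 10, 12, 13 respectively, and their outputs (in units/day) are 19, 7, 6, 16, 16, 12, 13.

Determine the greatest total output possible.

This is an integer program with binary decision variables.
grinder + mill + shear + planer: floor space 4 + 6 + 10 + 12 = 32 ≤ 34, output 19 + 16 + 16 + 12 = 63.
grinder + mill + shear + router: floor space 4 + 6 + 10 + 13 = 33 ≤ 34, output 19 + 16 + 16 + 13 = 64.
grinder + press + mill + shear: floor space 4 + 14 + 6 + 10 = 34 ≤ 34, output 19 + 7 + 16 + 16 = 58.
Best is grinder, mill, shear, and router with total output 64.

64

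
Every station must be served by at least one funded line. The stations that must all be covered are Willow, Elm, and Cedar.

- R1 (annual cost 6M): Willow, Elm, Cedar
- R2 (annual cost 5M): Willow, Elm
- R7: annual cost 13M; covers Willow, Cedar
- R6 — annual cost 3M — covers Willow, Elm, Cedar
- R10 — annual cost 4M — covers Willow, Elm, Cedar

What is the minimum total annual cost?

3

R6 alone covers Willow, Elm, Cedar — every station.
Total annual cost: 3.
No cover costs less than 3.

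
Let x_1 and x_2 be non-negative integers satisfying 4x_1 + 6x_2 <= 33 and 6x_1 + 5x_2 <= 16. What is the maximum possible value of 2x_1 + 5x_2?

Relaxing integrality, the LP optimum is 16.00 at (x_1,x_2) = (0, 3.2), which is not an integer point.
(x_1,x_2)=(0,3): 4·0+6·3=18≤33, 6·0+5·3=15≤16, objective 15.
(x_1,x_2)=(1,2): 4·1+6·2=16≤33, 6·1+5·2=16≤16, objective 12.
(x_1,x_2)=(0,2): 4·0+6·2=12≤33, 6·0+5·2=10≤16, objective 10.
The best lattice point is (0,3), giving 15.

15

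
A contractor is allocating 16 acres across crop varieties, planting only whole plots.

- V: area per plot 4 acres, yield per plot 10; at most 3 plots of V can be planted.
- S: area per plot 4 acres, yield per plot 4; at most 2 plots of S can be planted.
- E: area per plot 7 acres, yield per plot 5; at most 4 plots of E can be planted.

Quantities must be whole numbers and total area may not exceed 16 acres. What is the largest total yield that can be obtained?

34

This is a bounded integer knapsack.
Take 3×V and 1×S: area 16 ≤ 16, yield 3·10 + 1·4 = 34.
V has the best ratio (10/4) and is taken to its limit of 3; remaining capacity is filled optimally with the others.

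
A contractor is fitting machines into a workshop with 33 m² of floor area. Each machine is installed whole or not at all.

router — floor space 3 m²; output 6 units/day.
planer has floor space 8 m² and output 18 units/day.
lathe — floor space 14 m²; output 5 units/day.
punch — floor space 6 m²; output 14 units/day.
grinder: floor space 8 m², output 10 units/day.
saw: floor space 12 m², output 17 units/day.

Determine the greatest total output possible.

55

planer + punch + saw: floor space 8 + 6 + 12 = 26 ≤ 33, output 18 + 14 + 17 = 49.
router + planer + punch + saw: floor space 3 + 8 + 6 + 12 = 29 ≤ 33, output 6 + 18 + 14 + 17 = 55.
router + planer + grinder + saw: floor space 3 + 8 + 8 + 12 = 31 ≤ 33, output 6 + 18 + 10 + 17 = 51.
Best is router, planer, punch, and saw with total output 55.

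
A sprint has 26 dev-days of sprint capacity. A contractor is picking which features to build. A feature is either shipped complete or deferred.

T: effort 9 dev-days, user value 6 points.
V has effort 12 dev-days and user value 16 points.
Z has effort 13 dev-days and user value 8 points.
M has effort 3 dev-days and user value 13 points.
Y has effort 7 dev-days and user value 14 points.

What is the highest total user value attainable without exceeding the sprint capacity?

Allowing fractional choices, the relaxed optimum would be about 45.7, but features are indivisible.
T + V + M: effort 9 + 12 + 3 = 24 ≤ 26, user value 6 + 16 + 13 = 35.
Z + M + Y: effort 13 + 3 + 7 = 23 ≤ 26, user value 8 + 13 + 14 = 35.
V + M + Y: effort 12 + 3 + 7 = 22 ≤ 26, user value 16 + 13 + 14 = 43.
Best is V, M, and Y with total user value 43.

43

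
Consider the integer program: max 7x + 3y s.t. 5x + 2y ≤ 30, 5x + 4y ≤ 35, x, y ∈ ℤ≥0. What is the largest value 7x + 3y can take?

Relaxing integrality, the LP optimum is 42.50 at (x,y) = (5, 2.5), which is not an integer point.
(x,y)=(6,0): 5·6+2·0=30≤30, 5·6+4·0=30≤35, objective 42.
(x,y)=(5,2): 5·5+2·2=29≤30, 5·5+4·2=33≤35, objective 41.
(x,y)=(5,1): 5·5+2·1=27≤30, 5·5+4·1=29≤35, objective 38.
Maximum is 42 at (x,y)=(6,0).

42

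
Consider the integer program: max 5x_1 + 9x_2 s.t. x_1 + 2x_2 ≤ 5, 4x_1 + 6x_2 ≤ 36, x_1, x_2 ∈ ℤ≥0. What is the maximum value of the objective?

(x_1,x_2)=(5,0) is feasible, giving 25.
(x_1,x_2)=(4,0) is feasible, giving 20.
The best lattice point is (5,0), giving 25.

25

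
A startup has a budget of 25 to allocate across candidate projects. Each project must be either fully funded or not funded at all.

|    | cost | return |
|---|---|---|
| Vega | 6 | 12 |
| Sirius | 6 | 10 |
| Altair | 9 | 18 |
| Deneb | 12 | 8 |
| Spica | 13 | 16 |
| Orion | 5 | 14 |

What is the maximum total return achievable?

44

This is an integer program with binary decision variables.
Take Vega, Altair, and Orion: cost 6 + 9 + 5 = 20 ≤ 25, return 12 + 18 + 14 = 44.
No other feasible combination does better.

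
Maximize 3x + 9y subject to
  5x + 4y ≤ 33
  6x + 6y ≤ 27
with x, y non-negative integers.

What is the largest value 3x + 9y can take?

Relaxing integrality, the LP optimum is 40.50 at (x,y) = (0, 4.5), which is not an integer point.
(x,y)=(0,4): 5·0+4·4=16≤33, 6·0+6·4=24≤27, objective 36.
(x,y)=(1,3): 5·1+4·3=17≤33, 6·1+6·3=24≤27, objective 30.
The best lattice point is (0,4), giving 36.

36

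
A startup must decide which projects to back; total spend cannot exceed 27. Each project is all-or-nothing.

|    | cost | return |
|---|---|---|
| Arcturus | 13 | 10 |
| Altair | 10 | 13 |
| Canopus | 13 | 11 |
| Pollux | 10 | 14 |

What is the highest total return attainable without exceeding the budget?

Take Altair and Pollux: cost 10 + 10 = 20 ≤ 27, return 13 + 14 = 27.
No other feasible combination does better.

27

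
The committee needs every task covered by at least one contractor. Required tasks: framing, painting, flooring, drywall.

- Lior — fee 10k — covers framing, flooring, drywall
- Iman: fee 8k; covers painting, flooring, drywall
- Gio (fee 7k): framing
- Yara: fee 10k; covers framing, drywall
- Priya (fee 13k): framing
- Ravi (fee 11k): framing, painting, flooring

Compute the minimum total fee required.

Choose Iman and Gio: together they cover framing, painting, flooring, drywall — every task.
Total fee: 8 + 7 = 15.
No cover costs less than 15.

15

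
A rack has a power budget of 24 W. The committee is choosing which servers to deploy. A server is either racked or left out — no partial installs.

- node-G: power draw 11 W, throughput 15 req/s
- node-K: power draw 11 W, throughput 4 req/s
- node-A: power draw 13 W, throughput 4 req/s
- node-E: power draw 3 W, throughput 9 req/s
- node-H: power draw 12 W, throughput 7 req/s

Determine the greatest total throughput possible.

Treat it as a binary knapsack problem.
Take node-G and node-E: power draw 11 + 3 = 14 ≤ 24, throughput 15 + 9 = 24.
No other feasible combination does better.

24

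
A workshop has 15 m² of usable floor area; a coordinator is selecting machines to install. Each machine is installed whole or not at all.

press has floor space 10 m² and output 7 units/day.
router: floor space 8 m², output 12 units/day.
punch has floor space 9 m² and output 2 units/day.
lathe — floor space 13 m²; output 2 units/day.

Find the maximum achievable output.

router: floor space 8 ≤ 15, output 12.
press: floor space 10 ≤ 15, output 7.
punch: floor space 9 ≤ 15, output 2.
Best is router with total output 12.

12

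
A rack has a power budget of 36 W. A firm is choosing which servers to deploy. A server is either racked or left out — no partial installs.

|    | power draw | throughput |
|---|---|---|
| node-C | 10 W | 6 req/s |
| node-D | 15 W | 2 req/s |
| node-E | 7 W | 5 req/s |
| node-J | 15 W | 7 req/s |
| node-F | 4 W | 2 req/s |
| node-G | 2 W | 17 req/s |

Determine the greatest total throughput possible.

35

This is a 0-1 knapsack instance.
Allowing fractional choices, the relaxed optimum would be about 36.1, but servers are indivisible.
node-E + node-J + node-F + node-G: power draw 7 + 15 + 4 + 2 = 28 ≤ 36, throughput 5 + 7 + 2 + 17 = 31.
node-C + node-E + node-J + node-G: power draw 10 + 7 + 15 + 2 = 34 ≤ 36, throughput 6 + 5 + 7 + 17 = 35.
node-C + node-J + node-F + node-G: power draw 10 + 15 + 4 + 2 = 31 ≤ 36, throughput 6 + 7 + 2 + 17 = 32.
Best is node-C, node-E, node-J, and node-G with total throughput 35.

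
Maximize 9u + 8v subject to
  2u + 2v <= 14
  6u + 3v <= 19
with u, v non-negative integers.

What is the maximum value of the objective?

The continuous relaxation peaks at (0, 6.33) with value 50.67; rounding to a feasible lattice point costs some objective.
(u,v)=(0,6): 2·0+2·6=12≤14, 6·0+3·6=18≤19, objective 48.
(u,v)=(0,5): 2·0+2·5=10≤14, 6·0+3·5=15≤19, objective 40.
No feasible integer point exceeds 48.

48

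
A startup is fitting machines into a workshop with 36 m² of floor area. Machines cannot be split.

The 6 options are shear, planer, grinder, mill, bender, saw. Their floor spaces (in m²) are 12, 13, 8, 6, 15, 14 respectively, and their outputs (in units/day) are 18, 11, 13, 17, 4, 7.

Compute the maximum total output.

48

Treat it as a binary knapsack problem.
shear + grinder + mill: floor space 12 + 8 + 6 = 26 ≤ 36, output 18 + 13 + 17 = 48.
shear + mill + saw: floor space 12 + 6 + 14 = 32 ≤ 36, output 18 + 17 + 7 = 42.
shear + planer + mill: floor space 12 + 13 + 6 = 31 ≤ 36, output 18 + 11 + 17 = 46.
Best is shear, grinder, and mill with total output 48.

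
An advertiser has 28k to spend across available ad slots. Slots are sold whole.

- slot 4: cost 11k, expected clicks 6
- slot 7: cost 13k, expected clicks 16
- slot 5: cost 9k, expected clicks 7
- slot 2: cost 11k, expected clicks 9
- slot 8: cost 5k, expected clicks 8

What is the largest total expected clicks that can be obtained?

Allowing fractional choices, the relaxed optimum would be about 32.2, but ad slots are indivisible.
slot 7 + slot 8: cost 13 + 5 = 18 ≤ 28, expected clicks 16 + 8 = 24.
slot 7 + slot 2: cost 13 + 11 = 24 ≤ 28, expected clicks 16 + 9 = 25.
slot 7 + slot 5 + slot 8: cost 13 + 9 + 5 = 27 ≤ 28, expected clicks 16 + 7 + 8 = 31.
Best is slot 7, slot 5, and slot 8 with total expected clicks 31.

31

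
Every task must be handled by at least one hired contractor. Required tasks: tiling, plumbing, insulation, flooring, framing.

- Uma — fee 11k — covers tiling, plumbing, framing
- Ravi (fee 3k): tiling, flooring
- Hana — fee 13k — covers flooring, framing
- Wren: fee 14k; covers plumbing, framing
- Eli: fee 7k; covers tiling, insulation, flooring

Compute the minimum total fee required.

The greedy cost-per-new-task heuristic would pick Ravi, Uma, and Eli for 21, but a cheaper cover exists.
Choose Uma and Eli: together they cover tiling, plumbing, insulation, flooring, framing — every task.
Total fee: 11 + 7 = 18.
No cover costs less than 18.

18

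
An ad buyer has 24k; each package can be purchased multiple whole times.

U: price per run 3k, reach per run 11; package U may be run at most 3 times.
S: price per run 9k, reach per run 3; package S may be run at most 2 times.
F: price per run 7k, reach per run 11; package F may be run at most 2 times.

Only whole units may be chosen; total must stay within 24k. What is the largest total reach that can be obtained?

U has the best ratio (11/3); taking only U gives at most 3×11 = 33 (stopped by the supply cap of 3).
Mixing does better — 3×U and 2×F: price 23 ≤ 24, reach 3·11 + 2·11 = 55.

55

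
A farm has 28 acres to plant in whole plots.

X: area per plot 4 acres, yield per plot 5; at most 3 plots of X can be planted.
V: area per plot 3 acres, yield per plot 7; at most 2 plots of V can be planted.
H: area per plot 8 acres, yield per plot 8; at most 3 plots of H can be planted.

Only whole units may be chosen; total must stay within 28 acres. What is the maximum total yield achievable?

37

V has the best ratio (7/3); taking only V gives at most 2×7 = 14 (stopped by the supply cap of 2).
Mixing does better — 3×X, 2×V, and 1×H: area 26 ≤ 28, yield 3·5 + 2·7 + 1·8 = 37.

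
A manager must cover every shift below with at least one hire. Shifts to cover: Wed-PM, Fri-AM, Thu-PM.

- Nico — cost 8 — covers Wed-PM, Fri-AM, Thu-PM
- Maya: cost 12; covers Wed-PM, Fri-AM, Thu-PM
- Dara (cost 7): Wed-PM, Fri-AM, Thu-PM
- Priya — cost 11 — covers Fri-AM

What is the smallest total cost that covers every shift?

This is an integer covering problem.
Dara alone covers Wed-PM, Fri-AM, Thu-PM — every shift.
Total cost: 7.

7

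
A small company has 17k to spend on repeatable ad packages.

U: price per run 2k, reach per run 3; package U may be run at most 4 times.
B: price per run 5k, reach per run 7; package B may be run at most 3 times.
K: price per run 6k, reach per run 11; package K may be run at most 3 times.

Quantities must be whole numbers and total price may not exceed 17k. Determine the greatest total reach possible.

29

This is a bounded integer knapsack.
K has the best ratio (11/6); taking only K gives at most 2×11 = 22 (stopped by the price limit).
Mixing does better — 1×B and 2×K: price 17 ≤ 17, reach 1·7 + 2·11 = 29.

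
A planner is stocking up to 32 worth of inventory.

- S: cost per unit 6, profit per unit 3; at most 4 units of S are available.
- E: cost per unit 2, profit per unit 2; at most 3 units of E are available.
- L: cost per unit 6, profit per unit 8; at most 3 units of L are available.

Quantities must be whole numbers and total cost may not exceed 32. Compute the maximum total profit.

L has the best ratio (8/6); taking only L gives at most 3×8 = 24 (stopped by the supply cap of 3).
Mixing does better — 1×S, 3×E, and 3×L: cost 30 ≤ 32, profit 1·3 + 3·2 + 3·8 = 33.

33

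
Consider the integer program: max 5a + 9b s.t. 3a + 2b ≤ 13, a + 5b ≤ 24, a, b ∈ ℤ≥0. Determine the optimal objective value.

(a,b)=(1,4) is feasible, giving 41.
(a,b)=(2,3) is feasible, giving 37.
(a,b)=(0,4) is feasible, giving 36.
Maximum is 41 at (a,b)=(1,4).

41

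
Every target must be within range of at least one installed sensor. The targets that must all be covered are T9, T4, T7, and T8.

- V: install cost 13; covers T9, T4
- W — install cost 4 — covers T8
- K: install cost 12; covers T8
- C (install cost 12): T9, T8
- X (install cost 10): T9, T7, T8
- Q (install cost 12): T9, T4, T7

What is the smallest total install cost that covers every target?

This is a weighted set-cover instance.
Choose W and Q: together they cover T9, T4, T7, T8 — every target.
Total install cost: 4 + 12 = 16.

16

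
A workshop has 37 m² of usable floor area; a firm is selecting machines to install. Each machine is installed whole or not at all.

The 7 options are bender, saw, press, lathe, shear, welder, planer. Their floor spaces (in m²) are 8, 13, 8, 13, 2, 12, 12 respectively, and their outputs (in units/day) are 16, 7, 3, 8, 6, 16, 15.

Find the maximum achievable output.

53

This is a 0-1 knapsack instance.
Take bender, shear, welder, and planer: floor space 8 + 2 + 12 + 12 = 34 ≤ 37, output 16 + 6 + 16 + 15 = 53.
No other feasible combination does better.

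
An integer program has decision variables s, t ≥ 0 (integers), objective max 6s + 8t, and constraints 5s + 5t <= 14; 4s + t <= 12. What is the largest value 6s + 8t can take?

16

Relaxing integrality, the LP optimum is 22.40 at (s,t) = (0, 2.8), which is not an integer point.
(s,t)=(0,2): 5·0+5·2=10≤14, 4·0+1·2=2≤12, objective 16.
(s,t)=(1,1): 5·1+5·1=10≤14, 4·1+1·1=5≤12, objective 14.
(s,t)=(0,1): 5·0+5·1=5≤14, 4·0+1·1=1≤12, objective 8.
Maximum is 16 at (s,t)=(0,2).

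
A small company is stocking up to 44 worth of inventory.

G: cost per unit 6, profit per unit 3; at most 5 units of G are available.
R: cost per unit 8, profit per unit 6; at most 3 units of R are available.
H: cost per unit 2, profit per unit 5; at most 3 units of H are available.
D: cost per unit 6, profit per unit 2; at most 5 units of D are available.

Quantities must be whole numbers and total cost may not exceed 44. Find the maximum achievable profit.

H has the best ratio (5/2); taking only H gives at most 3×5 = 15 (stopped by the supply cap of 3).
Mixing does better — 2×G, 3×R, and 3×H: cost 42 ≤ 44, profit 2·3 + 3·6 + 3·5 = 39.

39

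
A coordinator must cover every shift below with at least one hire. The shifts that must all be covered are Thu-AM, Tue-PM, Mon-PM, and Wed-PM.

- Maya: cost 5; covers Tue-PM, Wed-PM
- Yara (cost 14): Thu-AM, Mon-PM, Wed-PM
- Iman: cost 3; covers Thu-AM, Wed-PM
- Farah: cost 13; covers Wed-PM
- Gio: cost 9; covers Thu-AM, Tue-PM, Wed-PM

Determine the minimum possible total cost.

19

The greedy cost-per-new-shift heuristic would pick Iman, Maya, and Yara for 22, but a cheaper cover exists.
Choose Maya and Yara: together they cover Thu-AM, Tue-PM, Mon-PM, Wed-PM — every shift.
Total cost: 5 + 14 = 19.
No cover costs less than 19.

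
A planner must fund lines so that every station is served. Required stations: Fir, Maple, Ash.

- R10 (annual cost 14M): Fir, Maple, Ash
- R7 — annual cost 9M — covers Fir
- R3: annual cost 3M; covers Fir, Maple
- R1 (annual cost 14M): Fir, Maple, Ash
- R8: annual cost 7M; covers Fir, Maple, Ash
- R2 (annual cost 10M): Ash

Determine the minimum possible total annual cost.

This is an integer covering problem.
R8 alone covers Fir, Maple, Ash — every station.
Total annual cost: 7.

7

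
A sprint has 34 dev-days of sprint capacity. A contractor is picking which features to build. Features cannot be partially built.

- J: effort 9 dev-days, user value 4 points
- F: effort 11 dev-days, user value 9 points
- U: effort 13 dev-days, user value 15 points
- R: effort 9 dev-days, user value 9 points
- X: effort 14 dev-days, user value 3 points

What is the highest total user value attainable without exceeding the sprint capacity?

33

Allowing fractional choices, the relaxed optimum would be about 33.4, but features are indivisible.
J + U + R: effort 9 + 13 + 9 = 31 ≤ 34, user value 4 + 15 + 9 = 28.
F + U + R: effort 11 + 13 + 9 = 33 ≤ 34, user value 9 + 15 + 9 = 33.
Best is F, U, and R with total user value 33.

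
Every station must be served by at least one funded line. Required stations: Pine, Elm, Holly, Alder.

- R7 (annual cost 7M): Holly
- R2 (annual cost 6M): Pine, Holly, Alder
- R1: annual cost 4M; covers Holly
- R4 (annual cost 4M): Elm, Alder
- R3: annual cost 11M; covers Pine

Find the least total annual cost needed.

10

Choose R2 and R4: together they cover Pine, Elm, Holly, Alder — every station.
Total annual cost: 6 + 4 = 10.
No cover costs less than 10.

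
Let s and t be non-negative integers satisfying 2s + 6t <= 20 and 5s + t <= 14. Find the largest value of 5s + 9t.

The continuous relaxation peaks at (2.29, 2.57) with value 34.57; rounding to a feasible lattice point costs some objective.
(s,t)=(1,3): 2·1+6·3=20≤20, 5·1+1·3=8≤14, objective 32.
(s,t)=(2,2): 2·2+6·2=16≤20, 5·2+1·2=12≤14, objective 28.
(s,t)=(0,3): 2·0+6·3=18≤20, 5·0+1·3=3≤14, objective 27.
Maximum is 32 at (s,t)=(1,3).

32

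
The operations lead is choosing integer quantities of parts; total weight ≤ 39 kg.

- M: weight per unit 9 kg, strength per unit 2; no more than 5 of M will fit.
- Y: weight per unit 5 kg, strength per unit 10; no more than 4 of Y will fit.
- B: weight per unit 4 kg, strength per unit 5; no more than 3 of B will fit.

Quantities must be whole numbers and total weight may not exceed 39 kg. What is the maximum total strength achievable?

55

Y has the best ratio (10/5); taking only Y gives at most 4×10 = 40 (stopped by the supply cap of 4).
Mixing does better — 4×Y and 3×B: weight 32 ≤ 39, strength 4·10 + 3·5 = 55.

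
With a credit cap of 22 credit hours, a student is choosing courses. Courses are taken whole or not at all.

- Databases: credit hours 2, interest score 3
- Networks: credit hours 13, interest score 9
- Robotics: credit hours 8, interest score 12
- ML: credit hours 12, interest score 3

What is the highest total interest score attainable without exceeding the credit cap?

Allowing fractional choices, the relaxed optimum would be about 23.3, but courses are indivisible.
Networks + Robotics: credit hours 13 + 8 = 21 ≤ 22, interest score 9 + 12 = 21.
Databases + Robotics: credit hours 2 + 8 = 10 ≤ 22, interest score 3 + 12 = 15.
Databases + Robotics + ML: credit hours 2 + 8 + 12 = 22 ≤ 22, interest score 3 + 12 + 3 = 18.
Best is Networks and Robotics with total interest score 21.

21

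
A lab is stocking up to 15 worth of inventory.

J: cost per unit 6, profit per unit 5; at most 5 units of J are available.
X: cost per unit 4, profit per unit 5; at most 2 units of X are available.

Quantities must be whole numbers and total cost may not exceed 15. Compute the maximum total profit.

1×J and 2×X: cost 14 ≤ 15, profit 1·5 + 2·5 = 15.
2×X: cost 8 ≤ 15, profit 2·5 = 10.
Best is 15.

15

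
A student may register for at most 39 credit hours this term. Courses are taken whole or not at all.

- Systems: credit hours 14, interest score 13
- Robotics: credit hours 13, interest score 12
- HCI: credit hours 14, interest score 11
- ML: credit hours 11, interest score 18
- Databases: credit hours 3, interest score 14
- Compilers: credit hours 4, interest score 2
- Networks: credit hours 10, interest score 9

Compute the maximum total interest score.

54

Systems + ML + Databases + Networks: credit hours 14 + 11 + 3 + 10 = 38 ≤ 39, interest score 13 + 18 + 14 + 9 = 54.
Robotics + ML + Databases + Networks: credit hours 13 + 11 + 3 + 10 = 37 ≤ 39, interest score 12 + 18 + 14 + 9 = 53.
HCI + ML + Databases + Networks: credit hours 14 + 11 + 3 + 10 = 38 ≤ 39, interest score 11 + 18 + 14 + 9 = 52.
Best is Systems, ML, Databases, and Networks with total interest score 54.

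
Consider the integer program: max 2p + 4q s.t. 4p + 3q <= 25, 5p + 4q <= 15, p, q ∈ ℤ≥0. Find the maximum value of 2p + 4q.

(p,q)=(0,3): 4·0+3·3=9≤25, 5·0+4·3=12≤15, objective 12.
(p,q)=(1,2): 4·1+3·2=10≤25, 5·1+4·2=13≤15, objective 10.
(p,q)=(0,2): 4·0+3·2=6≤25, 5·0+4·2=8≤15, objective 8.
Maximum is 12 at (p,q)=(0,3).

12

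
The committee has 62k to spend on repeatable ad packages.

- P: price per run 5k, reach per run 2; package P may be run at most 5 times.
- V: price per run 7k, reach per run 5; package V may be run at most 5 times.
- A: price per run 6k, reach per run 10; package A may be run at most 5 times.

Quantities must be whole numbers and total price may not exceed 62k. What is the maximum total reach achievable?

Take 4×V and 5×A: price 58 ≤ 62, reach 4·5 + 5·10 = 70.
A has the best ratio (10/6) and is taken to its limit of 5; remaining capacity is filled optimally with the others.

70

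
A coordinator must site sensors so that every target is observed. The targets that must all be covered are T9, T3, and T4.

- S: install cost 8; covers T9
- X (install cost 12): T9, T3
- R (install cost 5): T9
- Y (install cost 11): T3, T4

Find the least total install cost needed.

16

Choose R and Y: together they cover T9, T3, T4 — every target.
Total install cost: 5 + 11 = 16.
No cover costs less than 16.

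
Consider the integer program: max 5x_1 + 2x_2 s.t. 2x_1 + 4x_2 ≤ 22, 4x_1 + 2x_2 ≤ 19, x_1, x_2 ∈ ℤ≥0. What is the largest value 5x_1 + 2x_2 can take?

(x_1,x_2)=(4,1) is feasible, giving 22.
(x_1,x_2)=(4,0) is feasible, giving 20.
(x_1,x_2)=(3,2) is feasible, giving 19.
(x_1,x_2)=(3,1) is feasible, giving 17.
Maximum is 22 at (x_1,x_2)=(4,1).

22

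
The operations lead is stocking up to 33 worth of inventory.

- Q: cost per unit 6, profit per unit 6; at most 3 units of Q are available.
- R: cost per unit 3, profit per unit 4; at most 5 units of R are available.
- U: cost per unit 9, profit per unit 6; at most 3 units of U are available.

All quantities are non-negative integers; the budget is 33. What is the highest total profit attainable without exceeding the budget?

This is a bounded integer knapsack.
3×Q and 5×R: cost 33 ≤ 33, profit 3·6 + 5·4 = 38.
2×Q, 4×R, and 1×U: cost 33 ≤ 33, profit 2·6 + 4·4 + 1·6 = 34.
Best is 38.

38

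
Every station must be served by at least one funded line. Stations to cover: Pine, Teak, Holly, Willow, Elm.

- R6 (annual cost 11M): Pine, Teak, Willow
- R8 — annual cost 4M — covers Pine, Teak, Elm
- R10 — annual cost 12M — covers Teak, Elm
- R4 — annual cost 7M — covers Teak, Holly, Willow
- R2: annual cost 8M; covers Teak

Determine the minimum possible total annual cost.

11

Choose R8 and R4: together they cover Pine, Teak, Holly, Willow, Elm — every station.
Total annual cost: 4 + 7 = 11.
No cover costs less than 11.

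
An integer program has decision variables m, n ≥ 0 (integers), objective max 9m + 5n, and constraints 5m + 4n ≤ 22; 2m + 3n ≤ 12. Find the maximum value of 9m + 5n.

36

Relaxing integrality, the LP optimum is 39.60 at (m,n) = (4.4, 0), which is not an integer point.
(m,n)=(4,0): 5·4+4·0=20≤22, 2·4+3·0=8≤12, objective 36.
(m,n)=(3,1): 5·3+4·1=19≤22, 2·3+3·1=9≤12, objective 32.
The best lattice point is (4,0), giving 36.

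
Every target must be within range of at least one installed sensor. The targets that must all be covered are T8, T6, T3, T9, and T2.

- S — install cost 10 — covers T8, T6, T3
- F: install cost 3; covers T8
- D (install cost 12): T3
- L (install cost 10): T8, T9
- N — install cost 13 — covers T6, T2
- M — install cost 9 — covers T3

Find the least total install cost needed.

Choose L, N, and M: together they cover T8, T6, T3, T9, T2 — every target.
Total install cost: 10 + 13 + 9 = 32.

32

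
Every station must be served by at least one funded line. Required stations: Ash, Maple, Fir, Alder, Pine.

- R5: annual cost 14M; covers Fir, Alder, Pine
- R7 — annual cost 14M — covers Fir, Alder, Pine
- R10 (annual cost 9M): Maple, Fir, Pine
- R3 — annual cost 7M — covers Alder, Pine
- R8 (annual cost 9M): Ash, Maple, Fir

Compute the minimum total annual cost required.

16

The greedy cost-per-new-station heuristic would pick R10, R3, and R8 for 25, but a cheaper cover exists.
Choose R3 and R8: together they cover Ash, Maple, Fir, Alder, Pine — every station.
Total annual cost: 7 + 9 = 16.
No cover costs less than 16.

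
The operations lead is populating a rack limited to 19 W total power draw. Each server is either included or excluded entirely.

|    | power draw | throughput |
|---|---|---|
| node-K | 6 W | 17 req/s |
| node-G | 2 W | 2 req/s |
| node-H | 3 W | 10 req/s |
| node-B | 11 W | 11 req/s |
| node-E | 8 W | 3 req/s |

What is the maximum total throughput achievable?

Allowing fractional choices, the relaxed optimum would be about 37.0, but servers are indivisible.
node-K + node-H + node-E: power draw 6 + 3 + 8 = 17 ≤ 19, throughput 17 + 10 + 3 = 30.
node-K + node-G + node-H + node-E: power draw 6 + 2 + 3 + 8 = 19 ≤ 19, throughput 17 + 2 + 10 + 3 = 32.
Best is node-K, node-G, node-H, and node-E with total throughput 32.

32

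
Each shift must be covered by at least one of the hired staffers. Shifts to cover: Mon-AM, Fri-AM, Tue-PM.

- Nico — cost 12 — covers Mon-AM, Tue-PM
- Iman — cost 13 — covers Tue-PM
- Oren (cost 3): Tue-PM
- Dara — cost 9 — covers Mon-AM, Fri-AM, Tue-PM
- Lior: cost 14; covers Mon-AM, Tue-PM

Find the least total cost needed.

Dara alone covers Mon-AM, Fri-AM, Tue-PM — every shift.
Total cost: 9.

9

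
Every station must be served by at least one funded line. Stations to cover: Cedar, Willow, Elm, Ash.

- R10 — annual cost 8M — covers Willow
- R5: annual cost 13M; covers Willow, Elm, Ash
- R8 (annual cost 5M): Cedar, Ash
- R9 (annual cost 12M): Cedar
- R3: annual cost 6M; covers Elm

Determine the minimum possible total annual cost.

The greedy cost-per-new-station heuristic would pick R8, R3, and R10 for 19, but a cheaper cover exists.
Choose R5 and R8: together they cover Cedar, Willow, Elm, Ash — every station.
Total annual cost: 13 + 5 = 18.
No cover costs less than 18.

18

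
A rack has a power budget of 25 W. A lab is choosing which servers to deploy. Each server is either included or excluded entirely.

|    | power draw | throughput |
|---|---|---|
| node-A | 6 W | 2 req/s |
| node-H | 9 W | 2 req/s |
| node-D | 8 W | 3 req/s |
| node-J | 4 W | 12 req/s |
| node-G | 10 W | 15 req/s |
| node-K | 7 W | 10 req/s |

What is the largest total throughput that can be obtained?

Allowing fractional choices, the relaxed optimum would be about 38.5, but servers are indivisible.
node-J + node-G + node-K: power draw 4 + 10 + 7 = 21 ≤ 25, throughput 12 + 15 + 10 = 37.
node-A + node-J + node-G: power draw 6 + 4 + 10 = 20 ≤ 25, throughput 2 + 12 + 15 = 29.
node-D + node-J + node-G: power draw 8 + 4 + 10 = 22 ≤ 25, throughput 3 + 12 + 15 = 30.
Best is node-J, node-G, and node-K with total throughput 37.

37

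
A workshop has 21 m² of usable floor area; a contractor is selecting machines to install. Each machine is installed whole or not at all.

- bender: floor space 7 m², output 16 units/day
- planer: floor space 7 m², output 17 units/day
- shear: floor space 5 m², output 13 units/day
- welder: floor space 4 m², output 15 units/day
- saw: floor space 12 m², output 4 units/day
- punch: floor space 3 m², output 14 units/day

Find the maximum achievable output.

Treat it as a binary knapsack problem.
Allowing fractional choices, the relaxed optimum would be about 63.6, but machines are indivisible.
planer + shear + welder + punch: floor space 7 + 5 + 4 + 3 = 19 ≤ 21, output 17 + 13 + 15 + 14 = 59.
bender + planer + welder + punch: floor space 7 + 7 + 4 + 3 = 21 ≤ 21, output 16 + 17 + 15 + 14 = 62.
bender + shear + welder + punch: floor space 7 + 5 + 4 + 3 = 19 ≤ 21, output 16 + 13 + 15 + 14 = 58.
Best is bender, planer, welder, and punch with total output 62.

62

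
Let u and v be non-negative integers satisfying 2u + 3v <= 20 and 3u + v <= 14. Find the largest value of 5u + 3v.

27

The continuous relaxation peaks at (3.14, 4.57) with value 29.43; rounding to a feasible lattice point costs some objective.
(u,v)=(3,4): 2·3+3·4=18≤20, 3·3+1·4=13≤14, objective 27.
(u,v)=(2,5): 2·2+3·5=19≤20, 3·2+1·5=11≤14, objective 25.
(u,v)=(3,3): 2·3+3·3=15≤20, 3·3+1·3=12≤14, objective 24.
(u,v)=(2,4): 2·2+3·4=16≤20, 3·2+1·4=10≤14, objective 22.
Maximum is 27 at (u,v)=(3,4).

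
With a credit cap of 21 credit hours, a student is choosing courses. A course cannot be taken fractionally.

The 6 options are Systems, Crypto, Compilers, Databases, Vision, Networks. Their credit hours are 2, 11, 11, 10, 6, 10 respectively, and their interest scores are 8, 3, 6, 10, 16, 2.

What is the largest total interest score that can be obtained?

34

Treat it as a binary knapsack problem.
Take Systems, Databases, and Vision: credit hours 2 + 10 + 6 = 18 ≤ 21, interest score 8 + 10 + 16 = 34.
No other feasible combination does better.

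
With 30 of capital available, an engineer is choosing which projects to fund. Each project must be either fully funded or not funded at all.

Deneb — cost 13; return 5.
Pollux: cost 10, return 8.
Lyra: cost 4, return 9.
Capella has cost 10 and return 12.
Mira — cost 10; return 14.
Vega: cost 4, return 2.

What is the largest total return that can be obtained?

37

Lyra + Capella + Mira: cost 4 + 10 + 10 = 24 ≤ 30, return 9 + 12 + 14 = 35.
Lyra + Capella + Mira + Vega: cost 4 + 10 + 10 + 4 = 28 ≤ 30, return 9 + 12 + 14 + 2 = 37.
Best is Lyra, Capella, Mira, and Vega with total return 37.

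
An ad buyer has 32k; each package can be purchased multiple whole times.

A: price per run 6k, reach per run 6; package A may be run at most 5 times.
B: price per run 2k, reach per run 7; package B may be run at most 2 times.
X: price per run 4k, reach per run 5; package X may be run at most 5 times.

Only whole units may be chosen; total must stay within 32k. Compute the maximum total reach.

46

Take 2×A, 2×B, and 4×X: price 32 ≤ 32, reach 2·6 + 2·7 + 4·5 = 46.
B has the best ratio (7/2) and is taken to its limit of 2; remaining capacity is filled optimally with the others.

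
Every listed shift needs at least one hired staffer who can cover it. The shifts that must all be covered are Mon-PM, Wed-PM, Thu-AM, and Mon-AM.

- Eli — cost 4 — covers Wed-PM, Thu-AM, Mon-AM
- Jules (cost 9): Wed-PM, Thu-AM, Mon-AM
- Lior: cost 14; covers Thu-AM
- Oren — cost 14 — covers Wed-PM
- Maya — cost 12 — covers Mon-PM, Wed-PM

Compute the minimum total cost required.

16

Choose Eli and Maya: together they cover Mon-PM, Wed-PM, Thu-AM, Mon-AM — every shift.
Total cost: 4 + 12 = 16.
No cover costs less than 16.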